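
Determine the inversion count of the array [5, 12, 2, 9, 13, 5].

Finding inversions in [5, 12, 2, 9, 13, 5]:

(0, 2): arr[0]=5 > arr[2]=2
(1, 2): arr[1]=12 > arr[2]=2
(1, 3): arr[1]=12 > arr[3]=9
(1, 5): arr[1]=12 > arr[5]=5
(3, 5): arr[3]=9 > arr[5]=5
(4, 5): arr[4]=13 > arr[5]=5

Total inversions: 6

The array has 6 inversion(s): (0,2), (1,2), (1,3), (1,5), (3,5), (4,5). Each pair (i,j) satisfies i < j and arr[i] > arr[j].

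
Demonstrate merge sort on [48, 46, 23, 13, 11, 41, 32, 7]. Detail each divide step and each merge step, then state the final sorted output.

Merge sort trace:

Split: [48, 46, 23, 13, 11, 41, 32, 7] -> [48, 46, 23, 13] and [11, 41, 32, 7]
  Split: [48, 46, 23, 13] -> [48, 46] and [23, 13]
    Split: [48, 46] -> [48] and [46]
    Merge: [48] + [46] -> [46, 48]
    Split: [23, 13] -> [23] and [13]
    Merge: [23] + [13] -> [13, 23]
  Merge: [46, 48] + [13, 23] -> [13, 23, 46, 48]
  Split: [11, 41, 32, 7] -> [11, 41] and [32, 7]
    Split: [11, 41] -> [11] and [41]
    Merge: [11] + [41] -> [11, 41]
    Split: [32, 7] -> [32] and [7]
    Merge: [32] + [7] -> [7, 32]
  Merge: [11, 41] + [7, 32] -> [7, 11, 32, 41]
Merge: [13, 23, 46, 48] + [7, 11, 32, 41] -> [7, 11, 13, 23, 32, 41, 46, 48]

Final sorted array: [7, 11, 13, 23, 32, 41, 46, 48]

The merge sort proceeds by recursively splitting the array and merging sorted halves.
After all merges, the sorted array is [7, 11, 13, 23, 32, 41, 46, 48].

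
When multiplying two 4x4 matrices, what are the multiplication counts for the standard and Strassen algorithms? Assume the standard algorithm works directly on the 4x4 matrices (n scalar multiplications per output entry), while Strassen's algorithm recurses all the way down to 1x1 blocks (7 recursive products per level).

Matrix multiplication for 4x4 matrices:

Standard algorithm: 4^3 = 64 multiplications
Strassen's algorithm: 7^(log2(4)) = 7^2 = 49 multiplications
Savings: 64 - 49 = 15 multiplications

Standard: 64 multiplications (4^3). Strassen: 49 multiplications (7^2). Strassen reduces 8 recursive multiplications to 7 at each level.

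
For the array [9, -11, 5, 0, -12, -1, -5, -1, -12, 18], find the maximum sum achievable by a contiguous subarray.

Using Kadane's algorithm on [9, -11, 5, 0, -12, -1, -5, -1, -12, 18]:

Scanning through the array:
Position 1 (value -11): max_ending_here = -2, max_so_far = 9
Position 2 (value 5): max_ending_here = 5, max_so_far = 9
Position 3 (value 0): max_ending_here = 5, max_so_far = 9
Position 4 (value -12): max_ending_here = -7, max_so_far = 9
Position 5 (value -1): max_ending_here = -1, max_so_far = 9
Position 6 (value -5): max_ending_here = -5, max_so_far = 9
Position 7 (value -1): max_ending_here = -1, max_so_far = 9
Position 8 (value -12): max_ending_here = -12, max_so_far = 9
Position 9 (value 18): max_ending_here = 18, max_so_far = 18

Maximum subarray: [18]
Maximum sum: 18

The maximum subarray is [18] with sum 18. This subarray runs from index 9 to index 9.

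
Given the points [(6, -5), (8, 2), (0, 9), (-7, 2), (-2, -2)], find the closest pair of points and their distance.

Computing all pairwise distances among 5 points:

d((6, -5), (8, 2)) = 7.2801
d((6, -5), (0, 9)) = 15.2315
d((6, -5), (-7, 2)) = 14.7648
d((6, -5), (-2, -2)) = 8.544
d((8, 2), (0, 9)) = 10.6301
d((8, 2), (-7, 2)) = 15.0
d((8, 2), (-2, -2)) = 10.7703
d((0, 9), (-7, 2)) = 9.8995
d((0, 9), (-2, -2)) = 11.1803
d((-7, 2), (-2, -2)) = 6.4031 <-- minimum

Closest pair: (-7, 2) and (-2, -2) with distance 6.4031

The closest pair is (-7, 2) and (-2, -2) with Euclidean distance 6.4031. For 5 points, brute-force pairwise comparison is shown above. For large n, the divide-and-conquer algorithm (sort by x, recurse on halves, check the dividing strip) achieves O(n log n).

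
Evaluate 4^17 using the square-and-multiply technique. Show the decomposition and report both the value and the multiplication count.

Computing 4^17 by squaring (build up from 4^1; each line after the first costs one multiplication):

4^1 = 4
4^2 = (4^1)^2 = 4^2 = 16
4^4 = (4^2)^2 = 16^2 = 256
4^8 = (4^4)^2 = 256^2 = 65536
4^16 = (4^8)^2 = 65536^2 = 4294967296
4^17 = 4 * 4^16 = 4 * 4294967296 = 17179869184

Result: 17179869184
Multiplications needed: 5 (5 lines after 4^1)

4^17 = 17179869184. Using exponentiation by squaring, this requires 5 multiplications. The key idea: if the exponent is even, square the half-power; if odd, multiply by the base once.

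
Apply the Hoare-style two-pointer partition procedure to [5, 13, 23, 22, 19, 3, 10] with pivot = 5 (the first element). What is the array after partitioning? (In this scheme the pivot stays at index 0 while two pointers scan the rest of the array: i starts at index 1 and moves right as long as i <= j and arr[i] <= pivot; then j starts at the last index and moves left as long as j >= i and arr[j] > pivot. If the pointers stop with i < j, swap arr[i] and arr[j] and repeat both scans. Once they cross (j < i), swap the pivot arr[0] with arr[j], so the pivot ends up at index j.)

Hoare-style two-pointer partition with pivot = 5:

Initial array: [5, 13, 23, 22, 19, 3, 10]

Pointers start at i = 1, j = 6.
i stops at index 1 (arr[1]=13 > 5), j stops at index 5 (arr[5]=3 <= 5): swap arr[1] and arr[5], array becomes [5, 3, 23, 22, 19, 13, 10]
i ends at 2, j ends at 1: the pointers have crossed (j < i), so scanning stops.

Swap pivot arr[0] with arr[1] to place pivot at position 1: [3, 5, 23, 22, 19, 13, 10]
Pivot position: 1

After partitioning with pivot 5, the array becomes [3, 5, 23, 22, 19, 13, 10]. The pivot is placed at index 1. All elements to the left of the pivot are <= 5, and all elements to the right are > 5.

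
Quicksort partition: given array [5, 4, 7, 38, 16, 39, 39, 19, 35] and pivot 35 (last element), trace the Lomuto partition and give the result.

Lomuto partition with pivot = 35:

Initial array: [5, 4, 7, 38, 16, 39, 39, 19, 35]

arr[0]=5 <= 35: swap with position 0, array becomes [5, 4, 7, 38, 16, 39, 39, 19, 35]
arr[1]=4 <= 35: swap with position 1, array becomes [5, 4, 7, 38, 16, 39, 39, 19, 35]
arr[2]=7 <= 35: swap with position 2, array becomes [5, 4, 7, 38, 16, 39, 39, 19, 35]
arr[3]=38 > 35: no swap
arr[4]=16 <= 35: swap with position 3, array becomes [5, 4, 7, 16, 38, 39, 39, 19, 35]
arr[5]=39 > 35: no swap
arr[6]=39 > 35: no swap
arr[7]=19 <= 35: swap with position 4, array becomes [5, 4, 7, 16, 19, 39, 39, 38, 35]

Place pivot at position 5: [5, 4, 7, 16, 19, 35, 39, 38, 39]
Pivot position: 5

After partitioning with pivot 35, the array becomes [5, 4, 7, 16, 19, 35, 39, 38, 39]. The pivot is placed at index 5. All elements to the left of the pivot are <= 35, and all elements to the right are > 35.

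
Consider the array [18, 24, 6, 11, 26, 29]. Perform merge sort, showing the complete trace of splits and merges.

Merge sort trace:

Split: [18, 24, 6, 11, 26, 29] -> [18, 24, 6] and [11, 26, 29]
  Split: [18, 24, 6] -> [18] and [24, 6]
    Split: [24, 6] -> [24] and [6]
    Merge: [24] + [6] -> [6, 24]
  Merge: [18] + [6, 24] -> [6, 18, 24]
  Split: [11, 26, 29] -> [11] and [26, 29]
    Split: [26, 29] -> [26] and [29]
    Merge: [26] + [29] -> [26, 29]
  Merge: [11] + [26, 29] -> [11, 26, 29]
Merge: [6, 18, 24] + [11, 26, 29] -> [6, 11, 18, 24, 26, 29]

Final sorted array: [6, 11, 18, 24, 26, 29]

The merge sort proceeds by recursively splitting the array and merging sorted halves.
After all merges, the sorted array is [6, 11, 18, 24, 26, 29].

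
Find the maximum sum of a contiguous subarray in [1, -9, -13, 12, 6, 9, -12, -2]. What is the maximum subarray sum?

Using Kadane's algorithm on [1, -9, -13, 12, 6, 9, -12, -2]:

Scanning through the array:
Position 1 (value -9): max_ending_here = -8, max_so_far = 1
Position 2 (value -13): max_ending_here = -13, max_so_far = 1
Position 3 (value 12): max_ending_here = 12, max_so_far = 12
Position 4 (value 6): max_ending_here = 18, max_so_far = 18
Position 5 (value 9): max_ending_here = 27, max_so_far = 27
Position 6 (value -12): max_ending_here = 15, max_so_far = 27
Position 7 (value -2): max_ending_here = 13, max_so_far = 27

Maximum subarray: [12, 6, 9]
Maximum sum: 27

The maximum subarray is [12, 6, 9] with sum 27. This subarray runs from index 3 to index 5.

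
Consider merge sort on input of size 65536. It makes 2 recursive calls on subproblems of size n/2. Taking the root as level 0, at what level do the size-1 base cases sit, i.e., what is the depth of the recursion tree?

For divide and conquer with division factor 2:

Problem sizes at each level:
Level 0: 65536
Level 1: 32768
Level 2: 16384
Level 3: 8192
Level 4: 4096
Level 5: 2048
Level 6: 1024
Level 7: 512
Level 8: 256
Level 9: 128
Level 10: 64
Level 11: 32
Level 12: 16
Level 13: 8
Level 14: 4
Level 15: 2
Level 16: 1

The root is level 0 and the size-1 base case is level 16 (the tree spans levels 0 through 16, i.e. 17 levels counting the root), so the depth is the number of divisions: log_2(65536) = 16

The recursion tree depth is log_2(65536) = 16. At each level, the problem size is divided by 2, so it takes 16 divisions to reduce to a base case of size 1. The algorithm makes 2 recursive calls at each level.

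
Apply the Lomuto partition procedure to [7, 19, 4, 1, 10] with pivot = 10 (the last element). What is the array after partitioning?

Lomuto partition with pivot = 10:

Initial array: [7, 19, 4, 1, 10]

arr[0]=7 <= 10: swap with position 0, array becomes [7, 19, 4, 1, 10]
arr[1]=19 > 10: no swap
arr[2]=4 <= 10: swap with position 1, array becomes [7, 4, 19, 1, 10]
arr[3]=1 <= 10: swap with position 2, array becomes [7, 4, 1, 19, 10]

Place pivot at position 3: [7, 4, 1, 10, 19]
Pivot position: 3

After partitioning with pivot 10, the array becomes [7, 4, 1, 10, 19]. The pivot is placed at index 3. All elements to the left of the pivot are <= 10, and all elements to the right are > 10.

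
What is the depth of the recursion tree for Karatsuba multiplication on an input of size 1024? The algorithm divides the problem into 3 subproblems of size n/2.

For divide and conquer with division factor 2:

Problem sizes at each level:
Level 0: 1024
Level 1: 512
Level 2: 256
Level 3: 128
Level 4: 64
Level 5: 32
Level 6: 16
Level 7: 8
Level 8: 4
Level 9: 2
Level 10: 1

The root is level 0 and the size-1 base case is level 10 (the tree spans levels 0 through 10, i.e. 11 levels counting the root), so the depth is the number of divisions: log_2(1024) = 10

The recursion tree depth is log_2(1024) = 10. At each level, the problem size is divided by 2, so it takes 10 divisions to reduce to a base case of size 1. The algorithm makes 3 recursive calls at each level.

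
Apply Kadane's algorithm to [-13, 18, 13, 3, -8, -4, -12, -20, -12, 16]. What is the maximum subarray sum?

Using Kadane's algorithm on [-13, 18, 13, 3, -8, -4, -12, -20, -12, 16]:

Scanning through the array:
Position 1 (value 18): max_ending_here = 18, max_so_far = 18
Position 2 (value 13): max_ending_here = 31, max_so_far = 31
Position 3 (value 3): max_ending_here = 34, max_so_far = 34
Position 4 (value -8): max_ending_here = 26, max_so_far = 34
Position 5 (value -4): max_ending_here = 22, max_so_far = 34
Position 6 (value -12): max_ending_here = 10, max_so_far = 34
Position 7 (value -20): max_ending_here = -10, max_so_far = 34
Position 8 (value -12): max_ending_here = -12, max_so_far = 34
Position 9 (value 16): max_ending_here = 16, max_so_far = 34

Maximum subarray: [18, 13, 3]
Maximum sum: 34

The maximum subarray is [18, 13, 3] with sum 34. This subarray runs from index 1 to index 3.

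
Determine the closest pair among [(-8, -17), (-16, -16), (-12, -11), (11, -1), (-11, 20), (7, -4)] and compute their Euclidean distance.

Computing all pairwise distances among 6 points:

d((-8, -17), (-16, -16)) = 8.0623
d((-8, -17), (-12, -11)) = 7.2111
d((-8, -17), (11, -1)) = 24.8395
d((-8, -17), (-11, 20)) = 37.1214
d((-8, -17), (7, -4)) = 19.8494
d((-16, -16), (-12, -11)) = 6.4031
d((-16, -16), (11, -1)) = 30.8869
d((-16, -16), (-11, 20)) = 36.3456
d((-16, -16), (7, -4)) = 25.9422
d((-12, -11), (11, -1)) = 25.0799
d((-12, -11), (-11, 20)) = 31.0161
d((-12, -11), (7, -4)) = 20.2485
d((11, -1), (-11, 20)) = 30.4138
d((11, -1), (7, -4)) = 5.0 <-- minimum
d((-11, 20), (7, -4)) = 30.0

Closest pair: (11, -1) and (7, -4) with distance 5.0

The closest pair is (11, -1) and (7, -4) with Euclidean distance 5.0. For 6 points, brute-force pairwise comparison is shown above. For large n, the divide-and-conquer algorithm (sort by x, recurse on halves, check the dividing strip) achieves O(n log n).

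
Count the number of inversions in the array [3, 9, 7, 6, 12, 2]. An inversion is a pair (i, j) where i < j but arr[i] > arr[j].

Finding inversions in [3, 9, 7, 6, 12, 2]:

(0, 5): arr[0]=3 > arr[5]=2
(1, 2): arr[1]=9 > arr[2]=7
(1, 3): arr[1]=9 > arr[3]=6
(1, 5): arr[1]=9 > arr[5]=2
(2, 3): arr[2]=7 > arr[3]=6
(2, 5): arr[2]=7 > arr[5]=2
(3, 5): arr[3]=6 > arr[5]=2
(4, 5): arr[4]=12 > arr[5]=2

Total inversions: 8

The array has 8 inversion(s): (0,5), (1,2), (1,3), (1,5), (2,3), (2,5), (3,5), (4,5). Each pair (i,j) satisfies i < j and arr[i] > arr[j].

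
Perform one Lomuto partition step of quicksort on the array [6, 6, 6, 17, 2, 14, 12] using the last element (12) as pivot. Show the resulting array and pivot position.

Lomuto partition with pivot = 12:

Initial array: [6, 6, 6, 17, 2, 14, 12]

arr[0]=6 <= 12: swap with position 0, array becomes [6, 6, 6, 17, 2, 14, 12]
arr[1]=6 <= 12: swap with position 1, array becomes [6, 6, 6, 17, 2, 14, 12]
arr[2]=6 <= 12: swap with position 2, array becomes [6, 6, 6, 17, 2, 14, 12]
arr[3]=17 > 12: no swap
arr[4]=2 <= 12: swap with position 3, array becomes [6, 6, 6, 2, 17, 14, 12]
arr[5]=14 > 12: no swap

Place pivot at position 4: [6, 6, 6, 2, 12, 14, 17]
Pivot position: 4

After partitioning with pivot 12, the array becomes [6, 6, 6, 2, 12, 14, 17]. The pivot is placed at index 4. All elements to the left of the pivot are <= 12, and all elements to the right are > 12.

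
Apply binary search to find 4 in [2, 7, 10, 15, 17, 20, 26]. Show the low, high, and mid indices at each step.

Binary search for 4 in [2, 7, 10, 15, 17, 20, 26]:

lo=0, hi=6, mid=3, arr[mid]=15 -> 15 > 4, search left half
lo=0, hi=2, mid=1, arr[mid]=7 -> 7 > 4, search left half
lo=0, hi=0, mid=0, arr[mid]=2 -> 2 < 4, search right half
lo=1 > hi=0, target 4 not found

Binary search determines that 4 is not in the array after 3 comparisons. The search space was exhausted without finding the target.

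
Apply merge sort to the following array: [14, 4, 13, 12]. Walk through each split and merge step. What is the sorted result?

Merge sort trace:

Split: [14, 4, 13, 12] -> [14, 4] and [13, 12]
  Split: [14, 4] -> [14] and [4]
  Merge: [14] + [4] -> [4, 14]
  Split: [13, 12] -> [13] and [12]
  Merge: [13] + [12] -> [12, 13]
Merge: [4, 14] + [12, 13] -> [4, 12, 13, 14]

Final sorted array: [4, 12, 13, 14]

The merge sort proceeds by recursively splitting the array and merging sorted halves.
After all merges, the sorted array is [4, 12, 13, 14].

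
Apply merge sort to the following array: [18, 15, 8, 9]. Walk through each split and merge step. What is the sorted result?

Merge sort trace:

Split: [18, 15, 8, 9] -> [18, 15] and [8, 9]
  Split: [18, 15] -> [18] and [15]
  Merge: [18] + [15] -> [15, 18]
  Split: [8, 9] -> [8] and [9]
  Merge: [8] + [9] -> [8, 9]
Merge: [15, 18] + [8, 9] -> [8, 9, 15, 18]

Final sorted array: [8, 9, 15, 18]

The merge sort proceeds by recursively splitting the array and merging sorted halves.
After all merges, the sorted array is [8, 9, 15, 18].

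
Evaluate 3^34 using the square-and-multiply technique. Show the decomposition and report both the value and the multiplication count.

Computing 3^34 by squaring (build up from 3^1; each line after the first costs one multiplication):

3^1 = 3
3^2 = (3^1)^2 = 3^2 = 9
3^4 = (3^2)^2 = 9^2 = 81
3^8 = (3^4)^2 = 81^2 = 6561
3^16 = (3^8)^2 = 6561^2 = 43046721
3^17 = 3 * 3^16 = 3 * 43046721 = 129140163
3^34 = (3^17)^2 = 129140163^2 = 16677181699666569

Result: 16677181699666569
Multiplications needed: 6 (6 lines after 3^1)

3^34 = 16677181699666569. Using exponentiation by squaring, this requires 6 multiplications. The key idea: if the exponent is even, square the half-power; if odd, multiply by the base once.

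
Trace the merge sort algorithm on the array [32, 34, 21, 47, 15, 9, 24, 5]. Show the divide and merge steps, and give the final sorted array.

Merge sort trace:

Split: [32, 34, 21, 47, 15, 9, 24, 5] -> [32, 34, 21, 47] and [15, 9, 24, 5]
  Split: [32, 34, 21, 47] -> [32, 34] and [21, 47]
    Split: [32, 34] -> [32] and [34]
    Merge: [32] + [34] -> [32, 34]
    Split: [21, 47] -> [21] and [47]
    Merge: [21] + [47] -> [21, 47]
  Merge: [32, 34] + [21, 47] -> [21, 32, 34, 47]
  Split: [15, 9, 24, 5] -> [15, 9] and [24, 5]
    Split: [15, 9] -> [15] and [9]
    Merge: [15] + [9] -> [9, 15]
    Split: [24, 5] -> [24] and [5]
    Merge: [24] + [5] -> [5, 24]
  Merge: [9, 15] + [5, 24] -> [5, 9, 15, 24]
Merge: [21, 32, 34, 47] + [5, 9, 15, 24] -> [5, 9, 15, 21, 24, 32, 34, 47]

Final sorted array: [5, 9, 15, 21, 24, 32, 34, 47]

The merge sort proceeds by recursively splitting the array and merging sorted halves.
After all merges, the sorted array is [5, 9, 15, 21, 24, 32, 34, 47].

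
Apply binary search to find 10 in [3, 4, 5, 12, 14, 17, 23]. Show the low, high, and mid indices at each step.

Binary search for 10 in [3, 4, 5, 12, 14, 17, 23]:

lo=0, hi=6, mid=3, arr[mid]=12 -> 12 > 10, search left half
lo=0, hi=2, mid=1, arr[mid]=4 -> 4 < 10, search right half
lo=2, hi=2, mid=2, arr[mid]=5 -> 5 < 10, search right half
lo=3 > hi=2, target 10 not found

Binary search determines that 10 is not in the array after 3 comparisons. The search space was exhausted without finding the target.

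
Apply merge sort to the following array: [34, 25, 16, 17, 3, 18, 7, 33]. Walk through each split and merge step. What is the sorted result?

Merge sort trace:

Split: [34, 25, 16, 17, 3, 18, 7, 33] -> [34, 25, 16, 17] and [3, 18, 7, 33]
  Split: [34, 25, 16, 17] -> [34, 25] and [16, 17]
    Split: [34, 25] -> [34] and [25]
    Merge: [34] + [25] -> [25, 34]
    Split: [16, 17] -> [16] and [17]
    Merge: [16] + [17] -> [16, 17]
  Merge: [25, 34] + [16, 17] -> [16, 17, 25, 34]
  Split: [3, 18, 7, 33] -> [3, 18] and [7, 33]
    Split: [3, 18] -> [3] and [18]
    Merge: [3] + [18] -> [3, 18]
    Split: [7, 33] -> [7] and [33]
    Merge: [7] + [33] -> [7, 33]
  Merge: [3, 18] + [7, 33] -> [3, 7, 18, 33]
Merge: [16, 17, 25, 34] + [3, 7, 18, 33] -> [3, 7, 16, 17, 18, 25, 33, 34]

Final sorted array: [3, 7, 16, 17, 18, 25, 33, 34]

The merge sort proceeds by recursively splitting the array and merging sorted halves.
After all merges, the sorted array is [3, 7, 16, 17, 18, 25, 33, 34].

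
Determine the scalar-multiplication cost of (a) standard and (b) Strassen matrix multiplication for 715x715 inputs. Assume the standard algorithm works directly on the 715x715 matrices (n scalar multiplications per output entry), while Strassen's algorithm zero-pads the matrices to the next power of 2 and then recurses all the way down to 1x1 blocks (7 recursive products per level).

Matrix multiplication for 715x715 matrices:

Strassen's algorithm requires power-of-2 dimensions. Pad 715x715 to 1024x1024 (next power of 2).

Standard algorithm: 715^3 = 365525875 multiplications
Strassen's algorithm: 7^(log2(1024)) = 7^10 = 282475249 multiplications
Savings: 365525875 - 282475249 = 83050626 multiplications

Standard: 365525875 multiplications (715^3). Strassen: 282475249 multiplications (7^10, after padding to 1024x1024). Strassen reduces 8 recursive multiplications to 7 at each level.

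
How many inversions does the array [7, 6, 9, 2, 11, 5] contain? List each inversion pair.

Finding inversions in [7, 6, 9, 2, 11, 5]:

(0, 1): arr[0]=7 > arr[1]=6
(0, 3): arr[0]=7 > arr[3]=2
(0, 5): arr[0]=7 > arr[5]=5
(1, 3): arr[1]=6 > arr[3]=2
(1, 5): arr[1]=6 > arr[5]=5
(2, 3): arr[2]=9 > arr[3]=2
(2, 5): arr[2]=9 > arr[5]=5
(4, 5): arr[4]=11 > arr[5]=5

Total inversions: 8

The array has 8 inversion(s): (0,1), (0,3), (0,5), (1,3), (1,5), (2,3), (2,5), (4,5). Each pair (i,j) satisfies i < j and arr[i] > arr[j].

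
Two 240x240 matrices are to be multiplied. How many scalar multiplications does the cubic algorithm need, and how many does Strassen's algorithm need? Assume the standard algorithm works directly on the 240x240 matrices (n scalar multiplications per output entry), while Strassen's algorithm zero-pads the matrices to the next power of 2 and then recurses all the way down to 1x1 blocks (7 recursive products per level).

Matrix multiplication for 240x240 matrices:

Strassen's algorithm requires power-of-2 dimensions. Pad 240x240 to 256x256 (next power of 2).

Standard algorithm: 240^3 = 13824000 multiplications
Strassen's algorithm: 7^(log2(256)) = 7^8 = 5764801 multiplications
Savings: 13824000 - 5764801 = 8059199 multiplications

Standard: 13824000 multiplications (240^3). Strassen: 5764801 multiplications (7^8, after padding to 256x256). Strassen reduces 8 recursive multiplications to 7 at each level.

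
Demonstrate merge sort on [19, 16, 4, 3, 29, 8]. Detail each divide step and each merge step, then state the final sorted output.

Merge sort trace:

Split: [19, 16, 4, 3, 29, 8] -> [19, 16, 4] and [3, 29, 8]
  Split: [19, 16, 4] -> [19] and [16, 4]
    Split: [16, 4] -> [16] and [4]
    Merge: [16] + [4] -> [4, 16]
  Merge: [19] + [4, 16] -> [4, 16, 19]
  Split: [3, 29, 8] -> [3] and [29, 8]
    Split: [29, 8] -> [29] and [8]
    Merge: [29] + [8] -> [8, 29]
  Merge: [3] + [8, 29] -> [3, 8, 29]
Merge: [4, 16, 19] + [3, 8, 29] -> [3, 4, 8, 16, 19, 29]

Final sorted array: [3, 4, 8, 16, 19, 29]

The merge sort proceeds by recursively splitting the array and merging sorted halves.
After all merges, the sorted array is [3, 4, 8, 16, 19, 29].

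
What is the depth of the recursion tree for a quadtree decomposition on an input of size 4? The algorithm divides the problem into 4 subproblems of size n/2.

For divide and conquer with division factor 2:

Problem sizes at each level:
Level 0: 4
Level 1: 2
Level 2: 1

The root is level 0 and the size-1 base case is level 2 (the tree spans levels 0 through 2, i.e. 3 levels counting the root), so the depth is the number of divisions: log_2(4) = 2

The recursion tree depth is log_2(4) = 2. At each level, the problem size is divided by 2, so it takes 2 divisions to reduce to a base case of size 1. The algorithm makes 4 recursive calls at each level.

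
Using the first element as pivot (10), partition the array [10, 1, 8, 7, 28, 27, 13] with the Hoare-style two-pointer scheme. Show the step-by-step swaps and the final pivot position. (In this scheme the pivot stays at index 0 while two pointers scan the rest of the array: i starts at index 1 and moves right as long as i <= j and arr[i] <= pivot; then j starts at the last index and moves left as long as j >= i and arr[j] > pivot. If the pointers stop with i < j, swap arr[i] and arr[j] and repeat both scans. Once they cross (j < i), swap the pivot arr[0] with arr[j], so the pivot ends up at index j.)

Hoare-style two-pointer partition with pivot = 10:

Initial array: [10, 1, 8, 7, 28, 27, 13]

Pointers start at i = 1, j = 6.
i ends at 4, j ends at 3: the pointers have crossed (j < i), so scanning stops.

Swap pivot arr[0] with arr[3] to place pivot at position 3: [7, 1, 8, 10, 28, 27, 13]
Pivot position: 3

After partitioning with pivot 10, the array becomes [7, 1, 8, 10, 28, 27, 13]. The pivot is placed at index 3. All elements to the left of the pivot are <= 10, and all elements to the right are > 10.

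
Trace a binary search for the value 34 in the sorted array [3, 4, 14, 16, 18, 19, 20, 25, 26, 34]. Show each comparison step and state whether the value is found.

Binary search for 34 in [3, 4, 14, 16, 18, 19, 20, 25, 26, 34]:

lo=0, hi=9, mid=4, arr[mid]=18 -> 18 < 34, search right half
lo=5, hi=9, mid=7, arr[mid]=25 -> 25 < 34, search right half
lo=8, hi=9, mid=8, arr[mid]=26 -> 26 < 34, search right half
lo=9, hi=9, mid=9, arr[mid]=34 -> Found target at index 9!

Binary search finds 34 at index 9 after 4 comparisons. The search repeatedly halves the search space by comparing with the middle element.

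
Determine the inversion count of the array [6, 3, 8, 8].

Finding inversions in [6, 3, 8, 8]:

(0, 1): arr[0]=6 > arr[1]=3

Total inversions: 1

The array has 1 inversion(s): (0,1). Each pair (i,j) satisfies i < j and arr[i] > arr[j].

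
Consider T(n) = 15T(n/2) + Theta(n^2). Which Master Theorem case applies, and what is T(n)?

Master Theorem for T(n) = 15T(n/2) + O(n^2):

a = 15, b = 2, c = 2
log_b(a) = log_2(15) = 3.9069

Case 1: c = 2 < log_2(15) = 3.9069
T(n) = O(n^(log_2 15))

For T(n) = 15T(n/2) + O(n^2): log_2(15) = 3.9069. This is Case 1 of the Master Theorem (c < log_b(a), work dominated by leaves), giving O(n^(log_2 15)).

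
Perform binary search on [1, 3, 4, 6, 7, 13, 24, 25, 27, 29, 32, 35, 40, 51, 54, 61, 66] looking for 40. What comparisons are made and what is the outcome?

Binary search for 40 in [1, 3, 4, 6, 7, 13, 24, 25, 27, 29, 32, 35, 40, 51, 54, 61, 66]:

lo=0, hi=16, mid=8, arr[mid]=27 -> 27 < 40, search right half
lo=9, hi=16, mid=12, arr[mid]=40 -> Found target at index 12!

Binary search finds 40 at index 12 after 2 comparisons. The search repeatedly halves the search space by comparing with the middle element.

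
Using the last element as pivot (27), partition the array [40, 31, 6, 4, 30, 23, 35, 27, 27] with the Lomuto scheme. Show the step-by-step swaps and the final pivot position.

Lomuto partition with pivot = 27:

Initial array: [40, 31, 6, 4, 30, 23, 35, 27, 27]

arr[0]=40 > 27: no swap
arr[1]=31 > 27: no swap
arr[2]=6 <= 27: swap with position 0, array becomes [6, 31, 40, 4, 30, 23, 35, 27, 27]
arr[3]=4 <= 27: swap with position 1, array becomes [6, 4, 40, 31, 30, 23, 35, 27, 27]
arr[4]=30 > 27: no swap
arr[5]=23 <= 27: swap with position 2, array becomes [6, 4, 23, 31, 30, 40, 35, 27, 27]
arr[6]=35 > 27: no swap
arr[7]=27 <= 27: swap with position 3, array becomes [6, 4, 23, 27, 30, 40, 35, 31, 27]

Place pivot at position 4: [6, 4, 23, 27, 27, 40, 35, 31, 30]
Pivot position: 4

After partitioning with pivot 27, the array becomes [6, 4, 23, 27, 27, 40, 35, 31, 30]. The pivot is placed at index 4. All elements to the left of the pivot are <= 27, and all elements to the right are > 27.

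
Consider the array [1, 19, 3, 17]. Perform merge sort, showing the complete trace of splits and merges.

Merge sort trace:

Split: [1, 19, 3, 17] -> [1, 19] and [3, 17]
  Split: [1, 19] -> [1] and [19]
  Merge: [1] + [19] -> [1, 19]
  Split: [3, 17] -> [3] and [17]
  Merge: [3] + [17] -> [3, 17]
Merge: [1, 19] + [3, 17] -> [1, 3, 17, 19]

Final sorted array: [1, 3, 17, 19]

The merge sort proceeds by recursively splitting the array and merging sorted halves.
After all merges, the sorted array is [1, 3, 17, 19].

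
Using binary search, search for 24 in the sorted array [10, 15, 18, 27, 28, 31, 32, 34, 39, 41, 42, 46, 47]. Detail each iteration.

Binary search for 24 in [10, 15, 18, 27, 28, 31, 32, 34, 39, 41, 42, 46, 47]:

lo=0, hi=12, mid=6, arr[mid]=32 -> 32 > 24, search left half
lo=0, hi=5, mid=2, arr[mid]=18 -> 18 < 24, search right half
lo=3, hi=5, mid=4, arr[mid]=28 -> 28 > 24, search left half
lo=3, hi=3, mid=3, arr[mid]=27 -> 27 > 24, search left half
lo=3 > hi=2, target 24 not found

Binary search determines that 24 is not in the array after 4 comparisons. The search space was exhausted without finding the target.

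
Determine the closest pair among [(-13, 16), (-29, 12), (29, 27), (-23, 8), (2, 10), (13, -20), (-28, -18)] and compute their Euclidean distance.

Computing all pairwise distances among 7 points:

d((-13, 16), (-29, 12)) = 16.4924
d((-13, 16), (29, 27)) = 43.4166
d((-13, 16), (-23, 8)) = 12.8062
d((-13, 16), (2, 10)) = 16.1555
d((-13, 16), (13, -20)) = 44.4072
d((-13, 16), (-28, -18)) = 37.1618
d((-29, 12), (29, 27)) = 59.9083
d((-29, 12), (-23, 8)) = 7.2111 <-- minimum
d((-29, 12), (2, 10)) = 31.0644
d((-29, 12), (13, -20)) = 52.8015
d((-29, 12), (-28, -18)) = 30.0167
d((29, 27), (-23, 8)) = 55.3624
d((29, 27), (2, 10)) = 31.9061
d((29, 27), (13, -20)) = 49.6488
d((29, 27), (-28, -18)) = 72.6223
d((-23, 8), (2, 10)) = 25.0799
d((-23, 8), (13, -20)) = 45.607
d((-23, 8), (-28, -18)) = 26.4764
d((2, 10), (13, -20)) = 31.9531
d((2, 10), (-28, -18)) = 41.0366
d((13, -20), (-28, -18)) = 41.0488

Closest pair: (-29, 12) and (-23, 8) with distance 7.2111

The closest pair is (-29, 12) and (-23, 8) with Euclidean distance 7.2111. For 7 points, brute-force pairwise comparison is shown above. For large n, the divide-and-conquer algorithm (sort by x, recurse on halves, check the dividing strip) achieves O(n log n).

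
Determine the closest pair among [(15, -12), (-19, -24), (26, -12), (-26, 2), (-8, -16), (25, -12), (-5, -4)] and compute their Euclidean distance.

Computing all pairwise distances among 7 points:

d((15, -12), (-19, -24)) = 36.0555
d((15, -12), (26, -12)) = 11.0
d((15, -12), (-26, 2)) = 43.3244
d((15, -12), (-8, -16)) = 23.3452
d((15, -12), (25, -12)) = 10.0
d((15, -12), (-5, -4)) = 21.5407
d((-19, -24), (26, -12)) = 46.5725
d((-19, -24), (-26, 2)) = 26.9258
d((-19, -24), (-8, -16)) = 13.6015
d((-19, -24), (25, -12)) = 45.607
d((-19, -24), (-5, -4)) = 24.4131
d((26, -12), (-26, 2)) = 53.8516
d((26, -12), (-8, -16)) = 34.2345
d((26, -12), (25, -12)) = 1.0 <-- minimum
d((26, -12), (-5, -4)) = 32.0156
d((-26, 2), (-8, -16)) = 25.4558
d((-26, 2), (25, -12)) = 52.8867
d((-26, 2), (-5, -4)) = 21.8403
d((-8, -16), (25, -12)) = 33.2415
d((-8, -16), (-5, -4)) = 12.3693
d((25, -12), (-5, -4)) = 31.0483

Closest pair: (26, -12) and (25, -12) with distance 1.0

The closest pair is (26, -12) and (25, -12) with Euclidean distance 1.0. For 7 points, brute-force pairwise comparison is shown above. For large n, the divide-and-conquer algorithm (sort by x, recurse on halves, check the dividing strip) achieves O(n log n).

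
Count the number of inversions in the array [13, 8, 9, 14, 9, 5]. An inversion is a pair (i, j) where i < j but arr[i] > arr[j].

Finding inversions in [13, 8, 9, 14, 9, 5]:

(0, 1): arr[0]=13 > arr[1]=8
(0, 2): arr[0]=13 > arr[2]=9
(0, 4): arr[0]=13 > arr[4]=9
(0, 5): arr[0]=13 > arr[5]=5
(1, 5): arr[1]=8 > arr[5]=5
(2, 5): arr[2]=9 > arr[5]=5
(3, 4): arr[3]=14 > arr[4]=9
(3, 5): arr[3]=14 > arr[5]=5
(4, 5): arr[4]=9 > arr[5]=5

Total inversions: 9

The array has 9 inversion(s): (0,1), (0,2), (0,4), (0,5), (1,5), (2,5), (3,4), (3,5), (4,5). Each pair (i,j) satisfies i < j and arr[i] > arr[j].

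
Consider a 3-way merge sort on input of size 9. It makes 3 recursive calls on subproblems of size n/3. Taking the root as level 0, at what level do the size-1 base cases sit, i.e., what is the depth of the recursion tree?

For divide and conquer with division factor 3:

Problem sizes at each level:
Level 0: 9
Level 1: 3
Level 2: 1

The root is level 0 and the size-1 base case is level 2 (the tree spans levels 0 through 2, i.e. 3 levels counting the root), so the depth is the number of divisions: log_3(9) = 2

The recursion tree depth is log_3(9) = 2. At each level, the problem size is divided by 3, so it takes 2 divisions to reduce to a base case of size 1. The algorithm makes 3 recursive calls at each level.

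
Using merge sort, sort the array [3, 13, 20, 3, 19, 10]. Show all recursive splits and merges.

Merge sort trace:

Split: [3, 13, 20, 3, 19, 10] -> [3, 13, 20] and [3, 19, 10]
  Split: [3, 13, 20] -> [3] and [13, 20]
    Split: [13, 20] -> [13] and [20]
    Merge: [13] + [20] -> [13, 20]
  Merge: [3] + [13, 20] -> [3, 13, 20]
  Split: [3, 19, 10] -> [3] and [19, 10]
    Split: [19, 10] -> [19] and [10]
    Merge: [19] + [10] -> [10, 19]
  Merge: [3] + [10, 19] -> [3, 10, 19]
Merge: [3, 13, 20] + [3, 10, 19] -> [3, 3, 10, 13, 19, 20]

Final sorted array: [3, 3, 10, 13, 19, 20]

The merge sort proceeds by recursively splitting the array and merging sorted halves.
After all merges, the sorted array is [3, 3, 10, 13, 19, 20].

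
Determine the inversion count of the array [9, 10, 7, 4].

Finding inversions in [9, 10, 7, 4]:

(0, 2): arr[0]=9 > arr[2]=7
(0, 3): arr[0]=9 > arr[3]=4
(1, 2): arr[1]=10 > arr[2]=7
(1, 3): arr[1]=10 > arr[3]=4
(2, 3): arr[2]=7 > arr[3]=4

Total inversions: 5

The array has 5 inversion(s): (0,2), (0,3), (1,2), (1,3), (2,3). Each pair (i,j) satisfies i < j and arr[i] > arr[j].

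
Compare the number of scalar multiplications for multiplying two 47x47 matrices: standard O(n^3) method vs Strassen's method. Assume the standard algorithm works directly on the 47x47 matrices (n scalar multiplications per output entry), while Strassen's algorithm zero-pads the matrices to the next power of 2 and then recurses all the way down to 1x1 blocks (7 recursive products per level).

Matrix multiplication for 47x47 matrices:

Strassen's algorithm requires power-of-2 dimensions. Pad 47x47 to 64x64 (next power of 2).

Standard algorithm: 47^3 = 103823 multiplications
Strassen's algorithm: 7^(log2(64)) = 7^6 = 117649 multiplications
Difference: 103823 - 117649 = -13826 (Strassen uses MORE here due to padding overhead — for small or just-over-power-of-2 n, padding can outweigh the per-level savings)

Standard: 103823 multiplications (47^3). Strassen: 117649 multiplications (7^6, after padding to 64x64). Strassen reduces 8 recursive multiplications to 7 at each level.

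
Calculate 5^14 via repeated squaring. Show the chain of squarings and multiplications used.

Computing 5^14 by squaring (build up from 5^1; each line after the first costs one multiplication):

5^1 = 5
5^2 = (5^1)^2 = 5^2 = 25
5^3 = 5 * 5^2 = 5 * 25 = 125
5^6 = (5^3)^2 = 125^2 = 15625
5^7 = 5 * 5^6 = 5 * 15625 = 78125
5^14 = (5^7)^2 = 78125^2 = 6103515625

Result: 6103515625
Multiplications needed: 5 (5 lines after 5^1)

5^14 = 6103515625. Using exponentiation by squaring, this requires 5 multiplications. The key idea: if the exponent is even, square the half-power; if odd, multiply by the base once.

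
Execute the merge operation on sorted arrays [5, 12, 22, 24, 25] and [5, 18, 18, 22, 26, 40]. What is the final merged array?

Merging process:

Compare 5 vs 5: take 5 from left. Merged: [5]
Compare 12 vs 5: take 5 from right. Merged: [5, 5]
Compare 12 vs 18: take 12 from left. Merged: [5, 5, 12]
Compare 22 vs 18: take 18 from right. Merged: [5, 5, 12, 18]
Compare 22 vs 18: take 18 from right. Merged: [5, 5, 12, 18, 18]
Compare 22 vs 22: take 22 from left. Merged: [5, 5, 12, 18, 18, 22]
Compare 24 vs 22: take 22 from right. Merged: [5, 5, 12, 18, 18, 22, 22]
Compare 24 vs 26: take 24 from left. Merged: [5, 5, 12, 18, 18, 22, 22, 24]
Compare 25 vs 26: take 25 from left. Merged: [5, 5, 12, 18, 18, 22, 22, 24, 25]
Append remaining from right: [26, 40]. Merged: [5, 5, 12, 18, 18, 22, 22, 24, 25, 26, 40]

Final merged array: [5, 5, 12, 18, 18, 22, 22, 24, 25, 26, 40]
Total comparisons: 9

The merged array is [5, 5, 12, 18, 18, 22, 22, 24, 25, 26, 40], requiring 9 comparisons. The merge step runs in O(n) time where n is the total number of elements.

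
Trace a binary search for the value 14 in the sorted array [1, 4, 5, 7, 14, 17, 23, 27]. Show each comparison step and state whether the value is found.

Binary search for 14 in [1, 4, 5, 7, 14, 17, 23, 27]:

lo=0, hi=7, mid=3, arr[mid]=7 -> 7 < 14, search right half
lo=4, hi=7, mid=5, arr[mid]=17 -> 17 > 14, search left half
lo=4, hi=4, mid=4, arr[mid]=14 -> Found target at index 4!

Binary search finds 14 at index 4 after 3 comparisons. The search repeatedly halves the search space by comparing with the middle element.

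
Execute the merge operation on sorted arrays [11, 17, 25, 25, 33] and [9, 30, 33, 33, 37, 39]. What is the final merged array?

Merging process:

Compare 11 vs 9: take 9 from right. Merged: [9]
Compare 11 vs 30: take 11 from left. Merged: [9, 11]
Compare 17 vs 30: take 17 from left. Merged: [9, 11, 17]
Compare 25 vs 30: take 25 from left. Merged: [9, 11, 17, 25]
Compare 25 vs 30: take 25 from left. Merged: [9, 11, 17, 25, 25]
Compare 33 vs 30: take 30 from right. Merged: [9, 11, 17, 25, 25, 30]
Compare 33 vs 33: take 33 from left. Merged: [9, 11, 17, 25, 25, 30, 33]
Append remaining from right: [33, 33, 37, 39]. Merged: [9, 11, 17, 25, 25, 30, 33, 33, 33, 37, 39]

Final merged array: [9, 11, 17, 25, 25, 30, 33, 33, 33, 37, 39]
Total comparisons: 7

The merged array is [9, 11, 17, 25, 25, 30, 33, 33, 33, 37, 39], requiring 7 comparisons. The merge step runs in O(n) time where n is the total number of elements.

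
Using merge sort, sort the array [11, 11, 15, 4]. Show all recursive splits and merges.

Merge sort trace:

Split: [11, 11, 15, 4] -> [11, 11] and [15, 4]
  Split: [11, 11] -> [11] and [11]
  Merge: [11] + [11] -> [11, 11]
  Split: [15, 4] -> [15] and [4]
  Merge: [15] + [4] -> [4, 15]
Merge: [11, 11] + [4, 15] -> [4, 11, 11, 15]

Final sorted array: [4, 11, 11, 15]

The merge sort proceeds by recursively splitting the array and merging sorted halves.
After all merges, the sorted array is [4, 11, 11, 15].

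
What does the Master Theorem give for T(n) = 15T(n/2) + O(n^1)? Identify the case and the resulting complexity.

Master Theorem for T(n) = 15T(n/2) + O(n^1):

a = 15, b = 2, c = 1
log_b(a) = log_2(15) = 3.9069

Case 1: c = 1 < log_2(15) = 3.9069
T(n) = O(n^(log_2 15))

For T(n) = 15T(n/2) + O(n^1): log_2(15) = 3.9069. This is Case 1 of the Master Theorem (c < log_b(a), work dominated by leaves), giving O(n^(log_2 15)).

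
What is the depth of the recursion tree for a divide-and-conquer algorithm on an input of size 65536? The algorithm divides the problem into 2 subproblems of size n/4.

For divide and conquer with division factor 4:

Problem sizes at each level:
Level 0: 65536
Level 1: 16384
Level 2: 4096
Level 3: 1024
Level 4: 256
Level 5: 64
Level 6: 16
Level 7: 4
Level 8: 1

The root is level 0 and the size-1 base case is level 8 (the tree spans levels 0 through 8, i.e. 9 levels counting the root), so the depth is the number of divisions: log_4(65536) = 8

The recursion tree depth is log_4(65536) = 8. At each level, the problem size is divided by 4, so it takes 8 divisions to reduce to a base case of size 1. The algorithm makes 2 recursive calls at each level.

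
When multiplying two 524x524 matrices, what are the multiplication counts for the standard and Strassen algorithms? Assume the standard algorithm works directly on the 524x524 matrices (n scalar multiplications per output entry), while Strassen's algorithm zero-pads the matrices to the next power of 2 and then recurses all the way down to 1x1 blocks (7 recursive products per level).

Matrix multiplication for 524x524 matrices:

Strassen's algorithm requires power-of-2 dimensions. Pad 524x524 to 1024x1024 (next power of 2).

Standard algorithm: 524^3 = 143877824 multiplications
Strassen's algorithm: 7^(log2(1024)) = 7^10 = 282475249 multiplications
Difference: 143877824 - 282475249 = -138597425 (Strassen uses MORE here due to padding overhead — for small or just-over-power-of-2 n, padding can outweigh the per-level savings)

Standard: 143877824 multiplications (524^3). Strassen: 282475249 multiplications (7^10, after padding to 1024x1024). Strassen reduces 8 recursive multiplications to 7 at each level.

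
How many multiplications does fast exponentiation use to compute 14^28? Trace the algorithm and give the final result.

Computing 14^28 by squaring (build up from 14^1; each line after the first costs one multiplication):

14^1 = 14
14^2 = (14^1)^2 = 14^2 = 196
14^3 = 14 * 14^2 = 14 * 196 = 2744
14^6 = (14^3)^2 = 2744^2 = 7529536
14^7 = 14 * 14^6 = 14 * 7529536 = 105413504
14^14 = (14^7)^2 = 105413504^2 = 11112006825558016
14^28 = (14^14)^2 = 11112006825558016^2 = 123476695691247935826229781856256

Result: 123476695691247935826229781856256
Multiplications needed: 6 (6 lines after 14^1)

14^28 = 123476695691247935826229781856256. Using exponentiation by squaring, this requires 6 multiplications. The key idea: if the exponent is even, square the half-power; if odd, multiply by the base once.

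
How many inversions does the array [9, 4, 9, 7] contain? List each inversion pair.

Finding inversions in [9, 4, 9, 7]:

(0, 1): arr[0]=9 > arr[1]=4
(0, 3): arr[0]=9 > arr[3]=7
(2, 3): arr[2]=9 > arr[3]=7

Total inversions: 3

The array has 3 inversion(s): (0,1), (0,3), (2,3). Each pair (i,j) satisfies i < j and arr[i] > arr[j].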